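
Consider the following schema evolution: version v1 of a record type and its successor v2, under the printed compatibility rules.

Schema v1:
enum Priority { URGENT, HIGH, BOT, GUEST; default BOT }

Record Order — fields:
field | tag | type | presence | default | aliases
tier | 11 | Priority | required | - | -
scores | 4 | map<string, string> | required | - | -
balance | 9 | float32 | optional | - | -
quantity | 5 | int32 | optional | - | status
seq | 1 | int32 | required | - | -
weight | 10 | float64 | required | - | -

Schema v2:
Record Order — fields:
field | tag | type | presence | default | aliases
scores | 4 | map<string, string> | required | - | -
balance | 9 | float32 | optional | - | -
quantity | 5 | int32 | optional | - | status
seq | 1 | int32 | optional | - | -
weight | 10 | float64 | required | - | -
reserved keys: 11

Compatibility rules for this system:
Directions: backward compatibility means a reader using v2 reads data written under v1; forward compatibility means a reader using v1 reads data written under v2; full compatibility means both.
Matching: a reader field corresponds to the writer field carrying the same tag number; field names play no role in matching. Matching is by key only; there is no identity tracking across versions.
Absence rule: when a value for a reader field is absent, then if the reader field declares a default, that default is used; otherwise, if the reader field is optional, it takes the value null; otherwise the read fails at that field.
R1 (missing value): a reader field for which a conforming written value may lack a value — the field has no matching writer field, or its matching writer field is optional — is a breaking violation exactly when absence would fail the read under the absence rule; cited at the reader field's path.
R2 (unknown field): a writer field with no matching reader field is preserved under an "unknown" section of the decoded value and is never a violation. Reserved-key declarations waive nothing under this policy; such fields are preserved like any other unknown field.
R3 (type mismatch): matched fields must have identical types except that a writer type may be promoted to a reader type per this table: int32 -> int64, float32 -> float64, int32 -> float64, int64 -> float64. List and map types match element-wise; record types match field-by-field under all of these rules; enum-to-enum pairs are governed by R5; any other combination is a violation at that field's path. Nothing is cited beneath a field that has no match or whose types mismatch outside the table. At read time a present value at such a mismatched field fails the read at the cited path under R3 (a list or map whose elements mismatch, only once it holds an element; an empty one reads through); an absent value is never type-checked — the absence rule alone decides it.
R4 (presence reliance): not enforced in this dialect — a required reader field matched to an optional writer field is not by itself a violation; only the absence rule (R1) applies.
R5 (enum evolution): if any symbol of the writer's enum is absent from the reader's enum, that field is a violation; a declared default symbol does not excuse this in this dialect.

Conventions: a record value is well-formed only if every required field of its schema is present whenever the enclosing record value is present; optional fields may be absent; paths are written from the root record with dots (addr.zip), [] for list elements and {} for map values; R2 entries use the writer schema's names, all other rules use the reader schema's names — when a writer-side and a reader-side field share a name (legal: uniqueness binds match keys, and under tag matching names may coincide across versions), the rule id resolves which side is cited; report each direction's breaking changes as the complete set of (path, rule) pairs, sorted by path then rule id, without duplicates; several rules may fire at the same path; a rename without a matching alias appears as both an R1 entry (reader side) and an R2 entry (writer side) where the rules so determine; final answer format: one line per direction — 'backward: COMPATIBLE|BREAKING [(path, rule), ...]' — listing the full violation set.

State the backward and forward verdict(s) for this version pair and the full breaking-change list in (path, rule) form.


backward: COMPATIBLE []; forward: BREAKING [(seq, R1), (tier, R1)]

in Order below, arrows point writer -> reader
checking backward for Order: reader v2 against writer v1:
  scores: map<string, string> -> map<string, string>, writer required; from scores
  balance: float32 -> float32, writer optional; from balance
  quantity: int32 -> int32, writer optional; from quantity
  seq: int32 -> int32, writer required; from seq
  weight: float64 -> float64, writer required; from weight
  writer field tier has no reader counterpart
  => backward: COMPATIBLE
checking forward for Order: reader v1 against writer v2:
  no writer field matches reader tier
  scores: map<string, string> -> map<string, string>, writer required; from scores
  balance: float32 -> float32, writer optional; from balance
  quantity: int32 -> int32, writer optional; from quantity
  seq: int32 -> int32, writer optional; from seq
  weight: float64 -> float64, writer required; from weight
  breaking: (seq, R1)
  breaking: (tier, R1)
  => forward verdict for Order: BREAKING, 2 violation(s)


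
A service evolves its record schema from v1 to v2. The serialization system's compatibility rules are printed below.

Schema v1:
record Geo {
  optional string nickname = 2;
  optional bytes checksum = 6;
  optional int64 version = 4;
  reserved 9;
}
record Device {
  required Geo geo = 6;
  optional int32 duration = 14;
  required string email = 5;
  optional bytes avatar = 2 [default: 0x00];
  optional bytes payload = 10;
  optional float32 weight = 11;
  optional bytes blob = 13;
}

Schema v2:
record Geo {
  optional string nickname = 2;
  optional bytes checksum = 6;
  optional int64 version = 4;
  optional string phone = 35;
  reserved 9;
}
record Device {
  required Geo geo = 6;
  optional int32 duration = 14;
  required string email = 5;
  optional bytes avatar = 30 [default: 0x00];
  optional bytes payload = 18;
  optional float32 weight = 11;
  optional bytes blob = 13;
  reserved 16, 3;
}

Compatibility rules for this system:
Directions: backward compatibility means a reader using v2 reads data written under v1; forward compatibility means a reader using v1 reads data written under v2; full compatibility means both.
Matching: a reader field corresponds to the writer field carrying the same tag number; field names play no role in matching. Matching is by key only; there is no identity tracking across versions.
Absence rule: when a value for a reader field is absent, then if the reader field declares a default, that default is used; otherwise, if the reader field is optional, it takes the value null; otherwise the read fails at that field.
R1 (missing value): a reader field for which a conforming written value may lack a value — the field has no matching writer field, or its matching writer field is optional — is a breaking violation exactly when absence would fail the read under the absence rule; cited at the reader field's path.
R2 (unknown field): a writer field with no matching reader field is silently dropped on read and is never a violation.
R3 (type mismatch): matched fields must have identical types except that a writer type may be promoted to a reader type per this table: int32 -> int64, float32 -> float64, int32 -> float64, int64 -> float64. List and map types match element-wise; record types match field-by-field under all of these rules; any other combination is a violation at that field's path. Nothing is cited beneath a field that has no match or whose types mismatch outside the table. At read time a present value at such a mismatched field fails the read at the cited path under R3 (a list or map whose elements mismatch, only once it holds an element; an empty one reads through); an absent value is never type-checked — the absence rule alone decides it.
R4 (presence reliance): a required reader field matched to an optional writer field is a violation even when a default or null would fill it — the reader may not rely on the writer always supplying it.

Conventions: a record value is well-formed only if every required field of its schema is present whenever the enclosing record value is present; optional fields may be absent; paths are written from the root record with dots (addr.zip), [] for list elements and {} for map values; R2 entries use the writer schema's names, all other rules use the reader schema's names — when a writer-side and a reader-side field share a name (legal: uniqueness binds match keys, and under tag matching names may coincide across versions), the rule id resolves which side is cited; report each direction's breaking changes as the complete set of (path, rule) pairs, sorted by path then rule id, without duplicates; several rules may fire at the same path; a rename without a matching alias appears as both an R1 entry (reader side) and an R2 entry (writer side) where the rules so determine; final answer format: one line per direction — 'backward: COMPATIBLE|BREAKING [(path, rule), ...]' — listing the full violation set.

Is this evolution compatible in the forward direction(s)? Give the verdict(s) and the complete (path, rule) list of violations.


forward: COMPATIBLE []

arrows below run writer -> reader for Device
forward for Device (reader v1, writer v2):
  geo: paired with writer geo (Geo -> Geo; writer required)
  duration: paired with writer duration (int32 -> int32; writer optional)
  email: paired with writer email (string -> string; writer required)
  avatar: no writer-side match
  payload: no writer-side match
  weight: paired with writer weight (float32 -> float32; writer optional)
  blob: paired with writer blob (bytes -> bytes; writer optional)
  avatar (writer side), unknown to reader
  payload (writer side), unknown to reader
  geo.nickname: paired with writer geo.nickname (string -> string; writer optional)
  geo.checksum: paired with writer geo.checksum (bytes -> bytes; writer optional)
  geo.version: paired with writer geo.version (int64 -> int64; writer optional)
  geo.phone (writer side), unknown to reader
  => forward: COMPATIBLE
diffs on Device not affecting the asked answer:
  added field phone to record Geo: optional string, tag 35 (in v2 it sits last) -> triggers nothing under Device's printed rules — same verdict
  field avatar in record Device: tag 2 changed to 30 -> triggers nothing under Device's printed rules — same verdict
  field payload in record Device: tag 10 changed to 18 -> triggers nothing under Device's printed rules — same verdict


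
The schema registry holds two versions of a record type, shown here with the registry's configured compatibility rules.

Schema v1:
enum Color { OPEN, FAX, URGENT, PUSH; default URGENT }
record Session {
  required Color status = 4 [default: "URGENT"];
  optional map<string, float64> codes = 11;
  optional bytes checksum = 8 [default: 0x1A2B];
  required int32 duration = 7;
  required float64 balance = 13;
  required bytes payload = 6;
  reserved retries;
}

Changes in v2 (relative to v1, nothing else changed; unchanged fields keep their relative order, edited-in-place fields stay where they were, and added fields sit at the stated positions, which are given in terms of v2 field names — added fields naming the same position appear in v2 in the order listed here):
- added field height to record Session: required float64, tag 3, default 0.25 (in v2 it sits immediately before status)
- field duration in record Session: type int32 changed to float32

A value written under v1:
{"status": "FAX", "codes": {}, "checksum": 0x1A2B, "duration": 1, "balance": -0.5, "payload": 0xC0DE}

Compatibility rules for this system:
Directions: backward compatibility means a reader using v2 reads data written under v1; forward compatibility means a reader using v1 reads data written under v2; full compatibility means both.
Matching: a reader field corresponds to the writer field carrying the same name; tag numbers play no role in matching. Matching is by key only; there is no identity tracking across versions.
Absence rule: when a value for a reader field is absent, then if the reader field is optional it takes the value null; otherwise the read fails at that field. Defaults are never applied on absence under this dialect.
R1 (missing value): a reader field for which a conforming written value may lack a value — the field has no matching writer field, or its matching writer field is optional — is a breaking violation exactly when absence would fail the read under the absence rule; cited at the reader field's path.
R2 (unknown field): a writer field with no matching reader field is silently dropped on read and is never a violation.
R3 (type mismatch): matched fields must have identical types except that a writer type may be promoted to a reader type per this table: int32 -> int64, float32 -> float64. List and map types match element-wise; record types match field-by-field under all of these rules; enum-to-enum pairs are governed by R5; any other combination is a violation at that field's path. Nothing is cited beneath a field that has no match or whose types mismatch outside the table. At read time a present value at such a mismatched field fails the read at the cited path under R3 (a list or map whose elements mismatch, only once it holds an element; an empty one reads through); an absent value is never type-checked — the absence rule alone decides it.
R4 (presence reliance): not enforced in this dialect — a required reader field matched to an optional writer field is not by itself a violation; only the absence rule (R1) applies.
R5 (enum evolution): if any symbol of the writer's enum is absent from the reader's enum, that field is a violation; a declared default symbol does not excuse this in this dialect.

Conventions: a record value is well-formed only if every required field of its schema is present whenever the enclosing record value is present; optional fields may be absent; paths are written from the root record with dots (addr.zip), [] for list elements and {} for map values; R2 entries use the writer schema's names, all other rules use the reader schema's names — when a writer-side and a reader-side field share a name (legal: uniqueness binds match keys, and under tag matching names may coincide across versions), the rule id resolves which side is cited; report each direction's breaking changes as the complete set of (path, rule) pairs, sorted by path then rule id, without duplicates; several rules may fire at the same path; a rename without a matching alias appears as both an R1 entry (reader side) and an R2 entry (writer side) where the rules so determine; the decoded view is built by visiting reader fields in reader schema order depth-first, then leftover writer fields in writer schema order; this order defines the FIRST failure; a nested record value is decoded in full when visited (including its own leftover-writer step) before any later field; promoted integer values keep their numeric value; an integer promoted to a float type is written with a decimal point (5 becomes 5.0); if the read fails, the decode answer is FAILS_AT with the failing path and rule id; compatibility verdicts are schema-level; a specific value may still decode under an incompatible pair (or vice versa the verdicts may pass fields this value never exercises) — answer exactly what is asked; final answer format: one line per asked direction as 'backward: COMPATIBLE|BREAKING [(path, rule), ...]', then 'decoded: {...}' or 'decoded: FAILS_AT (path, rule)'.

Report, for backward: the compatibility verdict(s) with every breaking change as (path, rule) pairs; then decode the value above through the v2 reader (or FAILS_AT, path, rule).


the writer's type comes first in each Session pair
backward pass over Session, reader schema v2, writer schema v1:
  no writer field matches reader height
  status: Color -> Color, writer required; from status
  codes: map<string, float64> -> map<string, float64>, writer optional; from codes
  checksum: bytes -> bytes, writer optional; from checksum
  duration: int32 -> float32, writer required; from duration
  balance: float64 -> float64, writer required; from balance
  payload: bytes -> bytes, writer required; from payload
  violation R3 at duration
  violation R1 at height
  => backward: BREAKING (2)
migrating the Session value to v2:
  read fails at height under R1 (no fill)
  => FAILS_AT (height, R1)

backward: BREAKING [(duration, R3), (height, R1)]; decoded: FAILS_AT (height, R1)


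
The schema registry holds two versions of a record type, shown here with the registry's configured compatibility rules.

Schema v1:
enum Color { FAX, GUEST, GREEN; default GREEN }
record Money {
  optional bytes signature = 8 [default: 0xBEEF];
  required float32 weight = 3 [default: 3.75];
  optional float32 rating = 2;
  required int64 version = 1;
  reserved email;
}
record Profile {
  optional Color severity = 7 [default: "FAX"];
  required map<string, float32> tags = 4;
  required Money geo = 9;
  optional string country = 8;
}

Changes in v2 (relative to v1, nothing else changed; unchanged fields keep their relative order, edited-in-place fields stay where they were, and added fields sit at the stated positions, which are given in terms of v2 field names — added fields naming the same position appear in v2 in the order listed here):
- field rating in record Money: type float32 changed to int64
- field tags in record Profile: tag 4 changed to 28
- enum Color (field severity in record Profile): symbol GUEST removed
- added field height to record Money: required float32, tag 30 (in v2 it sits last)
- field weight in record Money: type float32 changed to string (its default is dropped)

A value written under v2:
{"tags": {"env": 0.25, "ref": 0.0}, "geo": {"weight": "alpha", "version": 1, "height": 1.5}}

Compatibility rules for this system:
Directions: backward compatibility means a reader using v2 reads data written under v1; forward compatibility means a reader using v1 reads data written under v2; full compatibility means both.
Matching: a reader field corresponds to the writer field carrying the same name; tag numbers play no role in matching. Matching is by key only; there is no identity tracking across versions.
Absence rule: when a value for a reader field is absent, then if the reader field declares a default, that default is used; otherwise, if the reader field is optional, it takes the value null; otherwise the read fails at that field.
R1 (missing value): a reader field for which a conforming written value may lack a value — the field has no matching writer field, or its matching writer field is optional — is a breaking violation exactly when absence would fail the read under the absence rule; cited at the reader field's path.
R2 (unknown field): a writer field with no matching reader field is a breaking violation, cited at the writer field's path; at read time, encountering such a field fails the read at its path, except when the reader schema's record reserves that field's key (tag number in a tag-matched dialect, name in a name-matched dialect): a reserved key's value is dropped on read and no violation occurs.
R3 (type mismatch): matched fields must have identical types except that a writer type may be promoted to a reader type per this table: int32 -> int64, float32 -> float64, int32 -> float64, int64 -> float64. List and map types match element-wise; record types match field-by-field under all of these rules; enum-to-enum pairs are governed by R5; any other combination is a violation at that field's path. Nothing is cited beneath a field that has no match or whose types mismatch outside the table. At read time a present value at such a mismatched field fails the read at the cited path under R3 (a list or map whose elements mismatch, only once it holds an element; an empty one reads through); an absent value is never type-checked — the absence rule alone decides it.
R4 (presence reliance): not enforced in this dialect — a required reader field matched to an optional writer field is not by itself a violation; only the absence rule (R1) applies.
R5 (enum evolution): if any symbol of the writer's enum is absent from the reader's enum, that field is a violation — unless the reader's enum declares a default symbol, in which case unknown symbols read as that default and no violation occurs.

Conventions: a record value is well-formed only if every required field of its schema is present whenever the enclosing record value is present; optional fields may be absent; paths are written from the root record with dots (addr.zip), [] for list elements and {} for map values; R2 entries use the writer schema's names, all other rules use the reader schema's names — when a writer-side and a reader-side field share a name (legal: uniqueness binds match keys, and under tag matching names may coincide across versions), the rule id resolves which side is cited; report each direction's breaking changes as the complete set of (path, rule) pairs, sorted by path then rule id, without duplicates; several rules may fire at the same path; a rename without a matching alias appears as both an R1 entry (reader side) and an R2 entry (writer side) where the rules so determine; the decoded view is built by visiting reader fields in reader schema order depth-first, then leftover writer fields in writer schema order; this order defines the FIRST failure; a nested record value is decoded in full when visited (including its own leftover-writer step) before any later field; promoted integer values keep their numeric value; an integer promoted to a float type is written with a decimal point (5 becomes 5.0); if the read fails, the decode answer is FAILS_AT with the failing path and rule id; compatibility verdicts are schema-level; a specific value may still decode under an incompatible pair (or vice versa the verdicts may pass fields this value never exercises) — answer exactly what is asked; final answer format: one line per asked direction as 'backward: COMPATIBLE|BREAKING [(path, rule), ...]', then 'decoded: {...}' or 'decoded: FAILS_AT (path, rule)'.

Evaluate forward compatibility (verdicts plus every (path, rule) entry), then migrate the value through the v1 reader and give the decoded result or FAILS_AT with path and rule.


arrows below run writer -> reader for Profile
forward for Profile (reader v1, writer v2):
  writer optional, Color -> Color: reader severity maps from writer severity
  writer required, map<string, float32> -> map<string, float32>: reader tags maps from writer tags
  writer required, Money -> Money: reader geo maps from writer geo
  writer optional, string -> string: reader country maps from writer country
  writer optional, bytes -> bytes: reader geo.signature maps from writer geo.signature
  writer required, string -> float32: reader geo.weight maps from writer geo.weight
  writer optional, int64 -> float32: reader geo.rating maps from writer geo.rating
  writer required, int64 -> int64: reader geo.version maps from writer geo.version
  leftover writer field: geo.height
  R2 fires at geo.height
  R3 fires at geo.rating
  R3 fires at geo.weight
  => forward verdict for Profile: BREAKING, 3 violation(s)
decoding the Profile value with the v1 reader:
  severity := "FAX" (absent -> default)
  tags := {"env": 0.25, "ref": 0.0}
  geo.signature := 0xBEEF (absent -> default)
  read fails at geo.weight under R3
  => FAILS_AT (geo.weight, R3)
diffs on Profile not affecting the asked answer:
  field tags in record Profile: tag 4 changed to 28 -> fires no rule on Profile, leaving the asked answer as it is
  enum Color (field severity in record Profile): symbol GUEST removed -> fires no rule on Profile, leaving the asked answer as it is

forward: BREAKING [(geo.height, R2), (geo.rating, R3), (geo.weight, R3)]; decoded: FAILS_AT (geo.weight, R3)


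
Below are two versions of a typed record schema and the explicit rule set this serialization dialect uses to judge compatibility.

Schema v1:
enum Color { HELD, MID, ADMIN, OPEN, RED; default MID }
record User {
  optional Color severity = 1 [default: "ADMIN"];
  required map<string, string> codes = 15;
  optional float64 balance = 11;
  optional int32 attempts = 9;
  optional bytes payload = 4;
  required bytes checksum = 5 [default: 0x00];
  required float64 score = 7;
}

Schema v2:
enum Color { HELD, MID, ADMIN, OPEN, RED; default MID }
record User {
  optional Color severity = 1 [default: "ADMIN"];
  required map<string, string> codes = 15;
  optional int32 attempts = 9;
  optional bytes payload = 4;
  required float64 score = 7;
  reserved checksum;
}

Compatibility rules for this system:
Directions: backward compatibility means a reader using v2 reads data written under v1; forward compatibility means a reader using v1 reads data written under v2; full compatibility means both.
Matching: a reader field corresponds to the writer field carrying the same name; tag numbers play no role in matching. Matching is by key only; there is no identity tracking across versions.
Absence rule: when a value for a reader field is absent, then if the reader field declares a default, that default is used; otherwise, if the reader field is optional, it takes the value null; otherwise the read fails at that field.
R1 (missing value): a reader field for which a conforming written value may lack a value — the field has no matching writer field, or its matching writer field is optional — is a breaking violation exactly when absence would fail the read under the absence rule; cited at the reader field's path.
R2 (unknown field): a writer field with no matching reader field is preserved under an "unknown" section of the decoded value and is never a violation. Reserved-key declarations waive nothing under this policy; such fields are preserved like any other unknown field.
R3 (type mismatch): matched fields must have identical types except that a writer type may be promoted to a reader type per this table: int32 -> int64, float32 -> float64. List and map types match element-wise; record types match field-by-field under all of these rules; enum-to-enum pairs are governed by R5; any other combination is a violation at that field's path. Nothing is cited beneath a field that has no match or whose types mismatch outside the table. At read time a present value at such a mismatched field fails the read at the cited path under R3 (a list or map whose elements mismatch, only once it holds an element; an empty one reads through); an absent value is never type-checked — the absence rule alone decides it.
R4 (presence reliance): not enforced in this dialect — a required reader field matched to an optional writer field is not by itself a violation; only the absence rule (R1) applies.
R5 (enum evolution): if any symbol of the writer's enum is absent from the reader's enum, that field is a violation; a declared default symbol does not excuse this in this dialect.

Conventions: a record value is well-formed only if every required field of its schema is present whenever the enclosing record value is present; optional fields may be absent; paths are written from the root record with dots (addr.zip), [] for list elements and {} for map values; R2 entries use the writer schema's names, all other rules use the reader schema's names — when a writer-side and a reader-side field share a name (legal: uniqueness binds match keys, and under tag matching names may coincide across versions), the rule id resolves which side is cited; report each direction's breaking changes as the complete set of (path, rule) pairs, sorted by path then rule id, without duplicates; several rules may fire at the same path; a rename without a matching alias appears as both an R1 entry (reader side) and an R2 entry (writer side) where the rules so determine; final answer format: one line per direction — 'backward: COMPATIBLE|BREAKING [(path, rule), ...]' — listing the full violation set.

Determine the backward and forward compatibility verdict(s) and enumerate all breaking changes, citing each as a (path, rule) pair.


backward: COMPATIBLE []; forward: COMPATIBLE []

each type pair in User: writer, then reader
backward analysis of User with v2 as reader and v1 as writer:
  writer optional, Color -> Color: reader severity maps from writer severity
  writer required, map<string, string> -> map<string, string>: reader codes maps from writer codes
  writer optional, int32 -> int32: reader attempts maps from writer attempts
  writer optional, bytes -> bytes: reader payload maps from writer payload
  writer required, float64 -> float64: reader score maps from writer score
  balance (writer side), unknown to reader
  checksum (writer side), unknown to reader
  => backward: COMPATIBLE
forward analysis of User with v1 as reader and v2 as writer:
  writer optional, Color -> Color: reader severity maps from writer severity
  writer required, map<string, string> -> map<string, string>: reader codes maps from writer codes
  no writer field matches reader balance
  writer optional, int32 -> int32: reader attempts maps from writer attempts
  writer optional, bytes -> bytes: reader payload maps from writer payload
  no writer field matches reader checksum
  writer required, float64 -> float64: reader score maps from writer score
  => forward: COMPATIBLE


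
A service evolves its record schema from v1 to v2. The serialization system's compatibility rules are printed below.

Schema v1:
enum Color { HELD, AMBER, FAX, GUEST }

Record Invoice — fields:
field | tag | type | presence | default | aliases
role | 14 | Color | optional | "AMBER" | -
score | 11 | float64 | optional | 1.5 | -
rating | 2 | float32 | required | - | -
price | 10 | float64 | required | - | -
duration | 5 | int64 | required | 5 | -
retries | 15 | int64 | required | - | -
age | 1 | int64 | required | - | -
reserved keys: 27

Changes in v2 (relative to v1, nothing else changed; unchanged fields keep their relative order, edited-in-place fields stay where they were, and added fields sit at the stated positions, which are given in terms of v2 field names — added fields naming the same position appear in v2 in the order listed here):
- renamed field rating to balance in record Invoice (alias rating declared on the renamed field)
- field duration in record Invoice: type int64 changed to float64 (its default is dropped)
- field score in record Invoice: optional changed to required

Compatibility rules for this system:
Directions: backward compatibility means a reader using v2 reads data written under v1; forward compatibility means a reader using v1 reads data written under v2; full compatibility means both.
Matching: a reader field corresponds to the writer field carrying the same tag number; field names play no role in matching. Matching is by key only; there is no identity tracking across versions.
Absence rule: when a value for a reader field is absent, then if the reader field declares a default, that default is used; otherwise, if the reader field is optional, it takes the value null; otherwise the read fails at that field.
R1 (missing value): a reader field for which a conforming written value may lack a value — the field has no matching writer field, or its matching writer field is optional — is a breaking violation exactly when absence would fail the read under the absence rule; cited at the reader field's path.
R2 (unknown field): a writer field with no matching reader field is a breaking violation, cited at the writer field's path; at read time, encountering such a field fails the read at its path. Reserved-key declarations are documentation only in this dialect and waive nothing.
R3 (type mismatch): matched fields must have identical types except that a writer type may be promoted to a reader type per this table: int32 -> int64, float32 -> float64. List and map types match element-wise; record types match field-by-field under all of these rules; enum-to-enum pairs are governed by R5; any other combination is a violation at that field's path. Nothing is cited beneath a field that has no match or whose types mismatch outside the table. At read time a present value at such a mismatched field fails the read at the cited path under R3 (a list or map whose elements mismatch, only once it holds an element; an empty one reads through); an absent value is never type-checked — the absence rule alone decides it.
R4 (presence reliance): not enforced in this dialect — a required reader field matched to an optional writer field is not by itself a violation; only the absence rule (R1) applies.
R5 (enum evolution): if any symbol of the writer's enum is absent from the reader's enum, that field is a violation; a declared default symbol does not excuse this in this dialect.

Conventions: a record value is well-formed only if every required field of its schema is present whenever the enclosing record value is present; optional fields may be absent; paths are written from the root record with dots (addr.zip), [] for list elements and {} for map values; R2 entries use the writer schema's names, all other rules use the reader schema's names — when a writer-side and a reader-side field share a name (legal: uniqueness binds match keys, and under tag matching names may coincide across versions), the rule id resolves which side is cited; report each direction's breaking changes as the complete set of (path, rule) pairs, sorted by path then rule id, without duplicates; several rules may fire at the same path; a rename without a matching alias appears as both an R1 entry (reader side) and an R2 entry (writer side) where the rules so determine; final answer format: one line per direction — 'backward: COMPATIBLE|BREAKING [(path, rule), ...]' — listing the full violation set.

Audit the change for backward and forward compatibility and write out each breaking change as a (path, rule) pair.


backward: BREAKING [(duration, R3)]; forward: BREAKING [(duration, R3)]

the writer's type comes first in each Invoice pair
backward analysis of Invoice with v2 as reader and v1 as writer:
  role: paired with writer role (Color -> Color; writer optional)
  score: paired with writer score (float64 -> float64; writer optional)
  balance: paired with writer rating (float32 -> float32; writer required)
  price: paired with writer price (float64 -> float64; writer required)
  duration: paired with writer duration (int64 -> float64; writer required)
  retries: paired with writer retries (int64 -> int64; writer required)
  age: paired with writer age (int64 -> int64; writer required)
  rule R3 violated at duration
  => 1 violation(s): backward is BREAKING for Invoice
forward analysis of Invoice with v1 as reader and v2 as writer:
  role: paired with writer role (Color -> Color; writer optional)
  score: paired with writer score (float64 -> float64; writer required)
  rating: paired with writer balance (float32 -> float32; writer required)
  price: paired with writer price (float64 -> float64; writer required)
  duration: paired with writer duration (float64 -> int64; writer required)
  retries: paired with writer retries (int64 -> int64; writer required)
  age: paired with writer age (int64 -> int64; writer required)
  rule R3 violated at duration
  => 1 violation(s): forward is BREAKING for Invoice


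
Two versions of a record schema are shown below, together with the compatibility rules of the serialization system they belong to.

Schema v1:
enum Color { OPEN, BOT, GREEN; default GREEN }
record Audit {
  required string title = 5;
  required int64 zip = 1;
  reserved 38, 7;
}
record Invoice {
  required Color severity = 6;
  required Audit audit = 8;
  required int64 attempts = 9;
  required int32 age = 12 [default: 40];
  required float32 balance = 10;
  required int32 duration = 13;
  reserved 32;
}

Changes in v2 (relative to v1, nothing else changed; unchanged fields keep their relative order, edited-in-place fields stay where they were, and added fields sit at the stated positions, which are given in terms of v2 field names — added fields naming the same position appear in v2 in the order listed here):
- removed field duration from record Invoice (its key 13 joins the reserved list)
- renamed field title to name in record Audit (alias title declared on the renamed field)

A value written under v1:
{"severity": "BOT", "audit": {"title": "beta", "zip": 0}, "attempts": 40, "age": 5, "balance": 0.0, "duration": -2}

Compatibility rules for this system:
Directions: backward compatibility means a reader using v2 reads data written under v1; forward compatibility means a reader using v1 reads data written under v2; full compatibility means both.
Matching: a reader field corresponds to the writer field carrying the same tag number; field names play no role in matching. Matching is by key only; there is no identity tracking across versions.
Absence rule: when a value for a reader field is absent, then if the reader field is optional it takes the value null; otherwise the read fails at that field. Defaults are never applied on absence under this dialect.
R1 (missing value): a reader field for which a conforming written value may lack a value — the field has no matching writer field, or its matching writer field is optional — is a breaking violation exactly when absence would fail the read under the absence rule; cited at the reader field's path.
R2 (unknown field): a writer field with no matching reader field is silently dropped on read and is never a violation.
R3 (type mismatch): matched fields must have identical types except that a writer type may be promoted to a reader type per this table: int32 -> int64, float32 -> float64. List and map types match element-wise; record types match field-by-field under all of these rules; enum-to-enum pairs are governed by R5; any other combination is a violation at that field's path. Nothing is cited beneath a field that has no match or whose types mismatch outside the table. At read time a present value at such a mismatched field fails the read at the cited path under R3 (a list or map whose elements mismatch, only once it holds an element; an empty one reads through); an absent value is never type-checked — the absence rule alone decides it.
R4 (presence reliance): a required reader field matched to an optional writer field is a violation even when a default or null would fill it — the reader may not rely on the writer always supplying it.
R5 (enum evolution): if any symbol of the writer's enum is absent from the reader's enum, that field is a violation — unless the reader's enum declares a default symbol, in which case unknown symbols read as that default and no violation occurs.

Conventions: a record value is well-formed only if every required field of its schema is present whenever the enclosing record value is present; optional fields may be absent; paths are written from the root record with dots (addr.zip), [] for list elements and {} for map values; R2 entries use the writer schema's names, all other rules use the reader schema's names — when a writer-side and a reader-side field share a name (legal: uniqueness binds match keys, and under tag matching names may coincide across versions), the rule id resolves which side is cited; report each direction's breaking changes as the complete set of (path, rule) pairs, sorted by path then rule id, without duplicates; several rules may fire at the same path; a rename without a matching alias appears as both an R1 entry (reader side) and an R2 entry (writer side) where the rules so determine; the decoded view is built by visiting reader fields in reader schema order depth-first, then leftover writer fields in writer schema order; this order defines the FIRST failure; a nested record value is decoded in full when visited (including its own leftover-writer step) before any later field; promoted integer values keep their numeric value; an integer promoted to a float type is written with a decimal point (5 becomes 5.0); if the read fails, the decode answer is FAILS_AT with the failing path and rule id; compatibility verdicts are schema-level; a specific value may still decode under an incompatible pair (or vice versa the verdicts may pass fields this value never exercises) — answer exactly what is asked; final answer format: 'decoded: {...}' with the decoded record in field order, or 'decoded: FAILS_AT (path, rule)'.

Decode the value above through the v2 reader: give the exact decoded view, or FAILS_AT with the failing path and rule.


decoded: {"severity": "BOT", "audit": {"name": "beta", "zip": 0}, "attempts": 40, "age": 5, "balance": 0.0}

arrows below run writer -> reader for Invoice
decode walk for Invoice under reader schema v2:
  severity := "BOT"
  audit.name := "beta" (from writer title)
  audit.zip := 0
  attempts := 40
  age := 5
  balance := 0.0
  writer duration: no reader field; dropped
  => decoded: {"severity": "BOT", "audit": {"name": "beta", "zip": 0}, "attempts": 40, "age": 5, "balance": 0.0}
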